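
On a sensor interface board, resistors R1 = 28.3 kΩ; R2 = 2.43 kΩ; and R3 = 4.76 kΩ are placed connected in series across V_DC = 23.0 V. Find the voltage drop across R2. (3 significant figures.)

Total series resistance ΣR = 28.3 + 2.43 + 4.76 = 35.49 kΩ.
V = V_DC · R/ΣR = 23.0 × 0.06847 = 1.575 V.

V ≈ 1.57 V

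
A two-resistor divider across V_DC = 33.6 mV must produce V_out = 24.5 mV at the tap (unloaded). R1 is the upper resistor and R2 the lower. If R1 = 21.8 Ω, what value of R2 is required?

Required fraction k = V_out/V_DC = 0.7292.
Rearranging, R2 = R1·k/(1−k) = 21.8 × 2.692 = 58.69 Ω.

R2 ≈ 58.7 Ω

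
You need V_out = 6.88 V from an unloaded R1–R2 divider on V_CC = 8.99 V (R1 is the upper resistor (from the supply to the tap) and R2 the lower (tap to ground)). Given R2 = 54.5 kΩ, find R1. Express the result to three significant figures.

R1 ≈ 16.7 kΩ

V_out/V_CC = R2/(R1+R2) = 0.7653.
R1 = R2·(1/k − 1) = 54.5 × 0.3067 = 16.71 kΩ.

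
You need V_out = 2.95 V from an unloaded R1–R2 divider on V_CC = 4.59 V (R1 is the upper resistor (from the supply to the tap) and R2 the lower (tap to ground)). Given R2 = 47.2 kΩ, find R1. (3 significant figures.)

R1 ≈ 26.2 kΩ

V_out/V_CC = R2/(R1+R2) = 0.6427.
R1 = R2·(1/k − 1) = 47.2 × 0.5559 = 26.24 kΩ.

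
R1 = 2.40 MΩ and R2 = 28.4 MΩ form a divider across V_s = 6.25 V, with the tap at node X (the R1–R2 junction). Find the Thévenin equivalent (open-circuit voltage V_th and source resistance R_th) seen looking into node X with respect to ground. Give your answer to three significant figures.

V_th ≈ 5.76 V, R_th ≈ 2.21 MΩ

With X open, the divider is unloaded: V_th = 6.25 × 28.4/30.80 = 5.763 V.
With V_s suppressed (replaced by a short), R_th = R1 ‖ R2 = (2.400 × 28.4)/(2.400 + 28.4) = 2.213 MΩ.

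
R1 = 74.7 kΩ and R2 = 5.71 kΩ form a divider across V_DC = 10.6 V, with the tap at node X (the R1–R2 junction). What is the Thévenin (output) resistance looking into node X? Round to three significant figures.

R_th ≈ 5.30 kΩ

Zeroing V_DC shorts the top of R1 to ground, so R_th = R1 ‖ R2 = 5.305 kΩ.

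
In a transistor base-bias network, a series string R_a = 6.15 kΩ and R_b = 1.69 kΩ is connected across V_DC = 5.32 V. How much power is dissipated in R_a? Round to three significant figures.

P ≈ 2.83 mW

Series current I = V_DC/ΣR = 5.32/7.840 = 0.6786 mA.
P(R_a) = I²·R_a = (0.6786)² × 6.15 = 2.832 mW.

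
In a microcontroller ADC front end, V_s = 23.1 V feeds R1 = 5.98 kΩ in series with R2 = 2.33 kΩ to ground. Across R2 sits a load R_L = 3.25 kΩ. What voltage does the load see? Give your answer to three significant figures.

V_out ≈ 4.27 V

The load sits in parallel with R2, giving an effective lower resistance R2' = R2·R_L/(R2+R_L) = 1.357 kΩ.
Then V_out = V_s · R2'/(R1 + R2') = 23.1 × 1.357/7.337 = 4.273 V.
(Unloaded it would be 6.48 V; the load pulls it down.)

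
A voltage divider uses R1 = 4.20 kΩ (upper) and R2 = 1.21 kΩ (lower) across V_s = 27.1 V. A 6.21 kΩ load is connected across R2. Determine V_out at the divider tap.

V_out ≈ 5.26 V

The load sits in parallel with R2, giving an effective lower resistance R2' = R2·R_L/(R2+R_L) = 1.013 kΩ.
Voltage divider with the loaded lower leg: V_out = 27.1 × 1.013/(4.20 + 1.013) = 27.1 × 0.1943 = 5.265 V.
(Unloaded it would be 6.06 V; the load pulls it down.)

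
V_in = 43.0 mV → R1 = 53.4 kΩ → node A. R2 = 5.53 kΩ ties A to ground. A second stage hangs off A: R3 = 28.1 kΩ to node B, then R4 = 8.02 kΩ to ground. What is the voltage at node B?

The second stage (R3 + R4 = 36.12 kΩ) loads node A in parallel with R2.
Effective lower resistance at A: R2 ‖ 36.12 = 4.796 kΩ.
So V_A = 43.0 × 0.08241 = 3.544 mV.
Stage 2 is unloaded, so V_B = V_A · R4/(R3+R4) = 3.544 × 8.02/36.12 = 0.7868 mV.

V_B ≈ 0.787 mV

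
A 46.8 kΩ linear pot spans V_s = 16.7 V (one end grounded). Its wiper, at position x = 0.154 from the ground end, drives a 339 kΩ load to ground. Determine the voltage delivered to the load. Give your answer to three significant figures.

V_out ≈ 2.53 V

Split the track: R_lower = x·R_p = 7.207 kΩ, R_upper = (1−x)·R_p = 39.59 kΩ.
R_L loads the lower segment: effective lower R = 7.057 kΩ.
Loaded-divider output: V_out = 16.7 × 0.1513 = 2.526 V.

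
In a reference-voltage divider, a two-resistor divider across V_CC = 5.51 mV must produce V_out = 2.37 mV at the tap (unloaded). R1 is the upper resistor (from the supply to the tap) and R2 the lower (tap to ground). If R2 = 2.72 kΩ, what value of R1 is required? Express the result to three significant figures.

R1 ≈ 3.60 kΩ

Required fraction k = V_out/V_CC = 0.4301.
R1 = R2·(1/k − 1) = 2.72 × 1.325 = 3.604 kΩ.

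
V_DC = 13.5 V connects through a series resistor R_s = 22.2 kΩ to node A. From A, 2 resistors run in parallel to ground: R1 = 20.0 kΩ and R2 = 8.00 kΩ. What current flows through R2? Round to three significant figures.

I ≈ 0.345 mA

Parallel bank: R_p = 1/(1/20.0 + 1/8.00) = 5.714 kΩ.
V_A = 13.5 × 5.714/27.91 = 2.764 V.
Branch current I = V_A/R2 = 2.764/8.00 = 0.3454 mA.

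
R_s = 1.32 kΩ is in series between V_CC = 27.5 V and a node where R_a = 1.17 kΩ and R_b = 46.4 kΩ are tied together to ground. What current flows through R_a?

Equivalent of the parallel group: R_p = 1.141 kΩ.
Node voltage V_A = V_CC · R_p/(R_s + R_p) = 27.5 × 0.4637 = 12.75 V.
Branch current I = V_A/R_a = 12.75/1.17 = 10.90 mA.

I ≈ 10.9 mA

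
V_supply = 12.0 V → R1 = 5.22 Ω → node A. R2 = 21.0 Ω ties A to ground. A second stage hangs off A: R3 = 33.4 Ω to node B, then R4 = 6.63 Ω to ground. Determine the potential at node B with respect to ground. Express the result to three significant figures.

The second stage (R3 + R4 = 40.03 Ω) loads node A in parallel with R2.
R2 ‖ (R3+R4) = 13.77 Ω.
V_A = 12.0 × 13.77/(5.22 + 13.77) = 8.702 V.
Stage 2 is unloaded, so V_B = V_A · R4/(R3+R4) = 8.702 × 6.63/40.03 = 1.441 V.

V_B ≈ 1.44 V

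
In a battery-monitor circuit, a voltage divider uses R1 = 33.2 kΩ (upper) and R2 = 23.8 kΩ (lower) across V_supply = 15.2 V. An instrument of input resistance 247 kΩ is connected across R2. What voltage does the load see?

V_out ≈ 6.01 V

R2 ‖ R_L = (23.8 × 247)/(23.8 + 247) = 21.71 kΩ.
Then V_out = V_supply · R2'/(R1 + R2') = 15.2 × 21.71/54.91 = 6.009 V.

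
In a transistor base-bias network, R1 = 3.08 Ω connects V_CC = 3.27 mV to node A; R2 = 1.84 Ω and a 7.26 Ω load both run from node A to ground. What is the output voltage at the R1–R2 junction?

First combine the lower leg with the load: R2 ‖ R_L = 1.468 Ω.
Now apply the divider: V_out = 3.27 × 0.3228 = 1.055 mV.
(Unloaded it would be 1.22 mV; the load pulls it down.)

V_out ≈ 1.06 mV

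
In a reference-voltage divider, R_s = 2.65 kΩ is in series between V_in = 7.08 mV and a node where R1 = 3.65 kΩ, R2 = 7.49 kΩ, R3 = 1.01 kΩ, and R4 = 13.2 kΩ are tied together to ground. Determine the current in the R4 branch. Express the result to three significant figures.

Equivalent of the parallel group: R_p = 0.6787 kΩ.
V_A = 7.08 × 0.6787/3.329 = 1.444 mV.
I(R4) = V_A / R4 = 1.444/13.2 = 0.1094 µA.
(Check via current divider: I_total = 2.127 µA; share G_k/ΣG = 0.05142 → same result.)

I ≈ 0.109 µA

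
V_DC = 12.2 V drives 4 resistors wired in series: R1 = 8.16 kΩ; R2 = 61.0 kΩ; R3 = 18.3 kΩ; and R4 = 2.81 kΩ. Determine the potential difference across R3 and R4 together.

Series total: ΣR = 8.16 + 61.0 + 18.3 + 2.81 = 90.27 kΩ.
R_{R3..R4} = 18.3 + 2.81 = 21.11 kΩ.
V = V_DC · R/ΣR = 12.2 × 0.2339 = 2.853 V.

V ≈ 2.85 V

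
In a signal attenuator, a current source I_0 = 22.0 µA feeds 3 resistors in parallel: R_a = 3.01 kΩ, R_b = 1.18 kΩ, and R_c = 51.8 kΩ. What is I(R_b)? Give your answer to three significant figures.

ΣG = 1/3.01 + 1/1.18 + 1/51.8 = 1.199.
By the current-divider rule, I = I_0 · G_k/ΣG = 22.0 × 0.7068 = 15.55 µA.

I ≈ 15.5 µA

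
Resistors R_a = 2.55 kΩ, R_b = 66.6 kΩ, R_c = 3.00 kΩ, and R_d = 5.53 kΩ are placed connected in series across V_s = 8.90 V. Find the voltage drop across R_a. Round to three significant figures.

V ≈ 0.292 V

ΣR = 2.55 + 66.6 + 3.00 + 5.53 = 77.68 kΩ.
By the voltage-divider rule, V = 8.90 × 2.550/77.68 = 0.2922 V.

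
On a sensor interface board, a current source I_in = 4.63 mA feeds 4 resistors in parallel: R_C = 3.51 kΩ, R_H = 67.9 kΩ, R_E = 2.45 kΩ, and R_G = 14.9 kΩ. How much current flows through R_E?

I ≈ 2.44 mA

ΣG = 1/3.51 + 1/67.9 + 1/2.45 + 1/14.9 = 0.7749.
By the current-divider rule, I = I_in · G_k/ΣG = 4.63 × 0.5267 = 2.439 mA.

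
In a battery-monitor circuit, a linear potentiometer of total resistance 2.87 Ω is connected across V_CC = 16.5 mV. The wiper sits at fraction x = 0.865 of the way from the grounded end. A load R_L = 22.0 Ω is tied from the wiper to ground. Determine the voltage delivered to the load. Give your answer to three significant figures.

Split the track: R_lower = x·R_p = 2.483 Ω, R_upper = (1−x)·R_p = 0.3875 Ω.
(x·R_p) ‖ R_L = 2.231 Ω.
Then V_out = V_CC · 2.231/(0.3875 + 2.231) = 14.06 mV.

V_out ≈ 14.1 mV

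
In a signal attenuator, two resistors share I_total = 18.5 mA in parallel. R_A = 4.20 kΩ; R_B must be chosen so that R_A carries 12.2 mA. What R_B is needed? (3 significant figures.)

Two-branch current divider: I_A = I_total · R_B/(R_A + R_B).
12.2/18.5 = R_B/(R_A + R_B) → R_B = R_A · (0.6595)/(1 − 0.6595) = 4.20 × 1.937 = 8.133 kΩ.

R_B ≈ 8.13 kΩ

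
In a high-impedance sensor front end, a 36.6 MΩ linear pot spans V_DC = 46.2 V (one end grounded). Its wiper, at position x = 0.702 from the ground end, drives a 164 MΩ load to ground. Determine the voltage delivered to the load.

V_out ≈ 31.0 V

The pot divides into 10.91 MΩ above the wiper and 25.69 MΩ below.
(x·R_p) ‖ R_L = 22.21 MΩ.
Loaded-divider output: V_out = 46.2 × 0.6707 = 30.99 V.
(Unloaded: V_out = x·V_DC = 32.4 V.)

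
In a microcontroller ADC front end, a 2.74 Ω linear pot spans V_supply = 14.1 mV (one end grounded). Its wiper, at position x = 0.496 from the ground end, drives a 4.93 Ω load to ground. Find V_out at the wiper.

Split the track: R_lower = x·R_p = 1.359 Ω, R_upper = (1−x)·R_p = 1.381 Ω.
Lower segment in parallel with the load: 1.359 ‖ 4.93 = 1.065 Ω.
V_out = 14.1 × 1.065/(1.381 + 1.065) = 6.140 mV.
(Unloaded: V_out = x·V_supply = 6.99 mV.)

V_out ≈ 6.14 mV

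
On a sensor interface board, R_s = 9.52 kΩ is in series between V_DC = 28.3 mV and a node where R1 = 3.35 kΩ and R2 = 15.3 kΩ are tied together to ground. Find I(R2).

Combine the parallel branches: R_p = (1/3.35 + 1/15.3)⁻¹ = 2.748 kΩ.
Node voltage V_A = V_DC · R_p/(R_s + R_p) = 28.3 × 0.2240 = 6.340 mV.
Branch current I = V_A/R2 = 6.340/15.3 = 0.4144 µA.

I ≈ 0.414 µA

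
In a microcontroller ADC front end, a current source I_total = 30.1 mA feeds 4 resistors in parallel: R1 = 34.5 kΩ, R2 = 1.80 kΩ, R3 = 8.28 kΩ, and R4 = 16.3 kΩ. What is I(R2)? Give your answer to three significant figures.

I ≈ 21.8 mA

Total conductance ΣG = 1/34.5 + 1/1.80 + 1/8.28 + 1/16.3 = 0.7667 (units of 1/kΩ).
By the current-divider rule, I = I_total · G_k/ΣG = 30.1 × 0.7246 = 21.81 mA.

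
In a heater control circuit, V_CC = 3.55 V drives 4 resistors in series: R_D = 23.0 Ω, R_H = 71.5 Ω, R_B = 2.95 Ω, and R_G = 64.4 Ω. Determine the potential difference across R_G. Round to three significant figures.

V ≈ 1.41 V

ΣR = 23.0 + 71.5 + 2.95 + 64.4 = 161.8 Ω.
By the voltage-divider rule, V = 3.55 × 64.40/161.8 = 1.413 V.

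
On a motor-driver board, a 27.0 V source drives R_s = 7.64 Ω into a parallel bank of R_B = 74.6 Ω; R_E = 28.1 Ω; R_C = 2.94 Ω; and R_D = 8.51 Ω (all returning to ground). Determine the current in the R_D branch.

Combine the parallel branches: R_p = (1/74.6 + 1/28.1 + 1/2.94 + 1/8.51)⁻¹ = 1.974 Ω.
V_A by voltage divider: V_A = 27.0 × 1.974/(7.64 + 1.974) = 5.543 V.
Branch current I = V_A/R_D = 5.543/8.51 = 0.6514 A.

I ≈ 0.651 A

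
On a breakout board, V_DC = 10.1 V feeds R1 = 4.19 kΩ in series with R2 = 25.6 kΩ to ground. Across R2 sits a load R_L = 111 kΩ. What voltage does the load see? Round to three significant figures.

The load sits in parallel with R2, giving an effective lower resistance R2' = R2·R_L/(R2+R_L) = 20.80 kΩ.
Now apply the divider: V_out = 10.1 × 0.8323 = 8.407 V.
(Unloaded it would be 8.68 V; the load pulls it down.)

V_out ≈ 8.41 V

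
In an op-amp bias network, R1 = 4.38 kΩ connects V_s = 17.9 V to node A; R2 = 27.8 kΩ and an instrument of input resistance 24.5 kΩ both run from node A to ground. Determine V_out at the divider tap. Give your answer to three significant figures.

The load sits in parallel with R2, giving an effective lower resistance R2' = R2·R_L/(R2+R_L) = 13.02 kΩ.
Now apply the divider: V_out = 17.9 × 0.7483 = 13.39 V.
(Unloaded it would be 15.5 V; the load pulls it down.)

V_out ≈ 13.4 V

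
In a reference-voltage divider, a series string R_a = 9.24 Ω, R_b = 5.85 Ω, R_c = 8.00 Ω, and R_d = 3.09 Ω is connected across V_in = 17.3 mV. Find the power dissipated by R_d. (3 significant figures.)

The common current is I = 17.3/26.18 = 0.6608 mA.
P(R_d) = I²·R_d = (0.6608)² × 3.09 = 1.349 µW.

P ≈ 1.35 µW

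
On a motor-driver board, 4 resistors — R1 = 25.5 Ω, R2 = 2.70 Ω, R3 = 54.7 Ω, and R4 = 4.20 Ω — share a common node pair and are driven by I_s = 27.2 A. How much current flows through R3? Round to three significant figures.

I ≈ 0.747 A

Conductances: ΣG = 1/25.5 + 1/2.70 + 1/54.7 + 1/4.20 = 0.6660 (1/Ω).
R3 takes the fraction G_k/ΣG = 0.01828/0.6660 = 0.02745, so I = 27.2 × 0.02745 = 0.7467 A.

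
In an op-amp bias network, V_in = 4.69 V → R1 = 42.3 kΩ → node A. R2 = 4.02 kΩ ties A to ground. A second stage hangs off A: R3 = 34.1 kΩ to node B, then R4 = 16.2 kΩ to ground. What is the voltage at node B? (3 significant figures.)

V_B ≈ 0.122 V

Node A sees R2 in parallel with the series input of stage 2, R3 + R4 = 50.30 kΩ.
Effective lower resistance at A: R2 ‖ 50.30 = 3.722 kΩ.
V_A = 4.69 × 3.722/(42.3 + 3.722) = 0.3793 V.
Stage 2 is unloaded, so V_B = V_A · R4/(R3+R4) = 0.3793 × 16.2/50.30 = 0.1222 V.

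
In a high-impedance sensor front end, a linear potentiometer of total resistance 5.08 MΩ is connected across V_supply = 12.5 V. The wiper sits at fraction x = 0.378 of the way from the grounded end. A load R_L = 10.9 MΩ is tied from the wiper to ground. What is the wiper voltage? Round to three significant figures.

V_out ≈ 4.26 V

Split the track: R_lower = x·R_p = 1.920 MΩ, R_upper = (1−x)·R_p = 3.160 MΩ.
R_L loads the lower segment: effective lower R = 1.633 MΩ.
V_out = 12.5 × 1.633/(3.160 + 1.633) = 4.258 V.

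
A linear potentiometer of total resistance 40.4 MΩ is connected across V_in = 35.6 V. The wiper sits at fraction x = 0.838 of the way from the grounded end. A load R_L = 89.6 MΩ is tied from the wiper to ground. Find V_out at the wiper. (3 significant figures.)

The pot divides into 6.545 MΩ above the wiper and 33.86 MΩ below.
Lower segment in parallel with the load: 33.86 ‖ 89.6 = 24.57 MΩ.
Then V_out = V_in · 24.57/(6.545 + 24.57) = 28.11 V.

V_out ≈ 28.1 V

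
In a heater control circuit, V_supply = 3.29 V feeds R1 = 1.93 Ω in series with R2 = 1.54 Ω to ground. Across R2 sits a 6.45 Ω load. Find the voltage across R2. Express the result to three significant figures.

First combine the lower leg with the load: R2 ‖ R_L = 1.243 Ω.
Now apply the divider: V_out = 3.29 × 0.3918 = 1.289 V.

V_out ≈ 1.29 V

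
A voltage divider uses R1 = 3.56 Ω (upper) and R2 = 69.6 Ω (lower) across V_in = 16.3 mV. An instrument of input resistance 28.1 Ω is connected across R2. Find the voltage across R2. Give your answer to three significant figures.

V_out ≈ 13.8 mV

R2 ‖ R_L = (69.6 × 28.1)/(69.6 + 28.1) = 20.02 Ω.
Now apply the divider: V_out = 16.3 × 0.8490 = 13.84 mV.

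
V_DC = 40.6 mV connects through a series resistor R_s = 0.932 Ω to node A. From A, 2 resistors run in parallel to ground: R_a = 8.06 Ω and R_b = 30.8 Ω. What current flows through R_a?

Parallel bank: R_p = 1/(1/8.06 + 1/30.8) = 6.388 Ω.
V_A by voltage divider: V_A = 40.6 × 6.388/(0.932 + 6.388) = 35.43 mV.
Branch current I = V_A/R_a = 35.43/8.06 = 4.396 mA.

I ≈ 4.40 mA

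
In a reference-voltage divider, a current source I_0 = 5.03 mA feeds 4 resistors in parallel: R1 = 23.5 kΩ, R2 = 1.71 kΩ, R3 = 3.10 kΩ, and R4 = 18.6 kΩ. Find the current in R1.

Conductances: ΣG = 1/23.5 + 1/1.71 + 1/3.10 + 1/18.6 = 1.004 (1/kΩ).
R1 takes the fraction G_k/ΣG = 0.04255/1.004 = 0.04240, so I = 5.03 × 0.04240 = 0.2133 mA.

I ≈ 0.213 mA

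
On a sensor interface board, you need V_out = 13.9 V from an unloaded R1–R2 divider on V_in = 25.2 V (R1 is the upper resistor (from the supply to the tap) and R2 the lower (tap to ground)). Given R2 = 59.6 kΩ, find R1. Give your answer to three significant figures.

The divider ratio is R2/(R1+R2) = 13.9/25.2 = 0.5516.
Rearranging, R1 = R2·(1−k)/k = 59.6 × 0.8129 = 48.45 kΩ.

R1 ≈ 48.5 kΩ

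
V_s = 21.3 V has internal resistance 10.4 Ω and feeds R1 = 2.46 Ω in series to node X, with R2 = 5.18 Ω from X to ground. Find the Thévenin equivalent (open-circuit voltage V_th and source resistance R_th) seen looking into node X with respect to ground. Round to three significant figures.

R1' = 10.4 + 2.46 = 12.86 Ω (source resistance + R1).
With X open, the divider is unloaded: V_th = 21.3 × 5.18/18.04 = 6.116 V.
With V_s suppressed (replaced by a short), R_th = R1' ‖ R2 = (12.86 × 5.18)/(12.86 + 5.18) = 3.693 Ω.

V_th ≈ 6.12 V, R_th ≈ 3.69 Ω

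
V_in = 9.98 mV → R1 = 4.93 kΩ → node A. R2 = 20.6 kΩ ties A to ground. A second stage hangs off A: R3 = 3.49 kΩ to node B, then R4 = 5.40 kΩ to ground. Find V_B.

Node A sees R2 in parallel with the series input of stage 2, R3 + R4 = 8.890 kΩ.
Effective lower resistance at A: R2 ‖ 8.890 = 6.210 kΩ.
First divider: V_A = V_in · 6.210/(4.93 + 6.210) = 5.563 mV.
Stage 2 is unloaded, so V_B = V_A · R4/(R3+R4) = 5.563 × 5.40/8.890 = 3.379 mV.

V_B ≈ 3.38 mV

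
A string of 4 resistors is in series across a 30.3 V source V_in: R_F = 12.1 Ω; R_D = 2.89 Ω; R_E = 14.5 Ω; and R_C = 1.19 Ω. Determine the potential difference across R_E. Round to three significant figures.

V ≈ 14.3 V

Series total: ΣR = 12.1 + 2.89 + 14.5 + 1.19 = 30.68 Ω.
By the voltage-divider rule, V = 30.3 × 14.50/30.68 = 14.32 V.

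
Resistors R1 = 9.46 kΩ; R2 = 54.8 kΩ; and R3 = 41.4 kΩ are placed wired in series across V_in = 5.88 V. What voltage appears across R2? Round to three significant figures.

Total series resistance ΣR = 9.46 + 54.8 + 41.4 = 105.7 kΩ.
V = V_in · R/ΣR = 5.88 × 0.5186 = 3.050 V.

V ≈ 3.05 V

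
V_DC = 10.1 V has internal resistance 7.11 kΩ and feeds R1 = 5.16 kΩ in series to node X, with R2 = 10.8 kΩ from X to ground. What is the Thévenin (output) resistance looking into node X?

R1' = 7.11 + 5.16 = 12.27 kΩ (source resistance + R1).
With V_DC suppressed (replaced by a short), R_th = R1' ‖ R2 = (12.27 × 10.8)/(12.27 + 10.8) = 5.744 kΩ.

R_th ≈ 5.74 kΩ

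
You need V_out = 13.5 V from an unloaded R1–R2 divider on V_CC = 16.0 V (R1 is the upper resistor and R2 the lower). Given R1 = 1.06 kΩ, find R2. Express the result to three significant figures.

Required fraction k = V_out/V_CC = 0.8438.
R2 = R1 · 0.8438/(1 − 0.8438) = 5.724 kΩ.

R2 ≈ 5.72 kΩ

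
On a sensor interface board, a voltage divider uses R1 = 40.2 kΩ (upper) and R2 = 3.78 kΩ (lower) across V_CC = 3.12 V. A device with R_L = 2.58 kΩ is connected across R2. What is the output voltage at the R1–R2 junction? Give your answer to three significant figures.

First combine the lower leg with the load: R2 ‖ R_L = 1.533 kΩ.
Then V_out = V_CC · R2'/(R1 + R2') = 3.12 × 1.533/41.73 = 0.1146 V.
(Unloaded it would be 0.268 V; the load pulls it down.)

V_out ≈ 0.115 V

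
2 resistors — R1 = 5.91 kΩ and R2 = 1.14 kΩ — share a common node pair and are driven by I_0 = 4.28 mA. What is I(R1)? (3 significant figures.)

With just two branches, the current splits inversely with resistance.
I(R1) = 4.28 × 1.14/(5.91 + 1.14) = 4.28 × 0.1617 = 0.6921 mA.

I ≈ 0.692 mA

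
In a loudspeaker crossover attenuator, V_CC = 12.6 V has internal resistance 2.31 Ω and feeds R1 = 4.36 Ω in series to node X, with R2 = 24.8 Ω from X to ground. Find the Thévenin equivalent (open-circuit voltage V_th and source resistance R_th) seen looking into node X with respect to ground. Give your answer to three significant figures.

V_th ≈ 9.93 V, R_th ≈ 5.26 Ω

R1' = 2.31 + 4.36 = 6.670 Ω (source resistance + R1).
V_th is the unloaded tap voltage: V_CC · R2/(R1'+R2) = 12.6 × 0.7881 = 9.929 V.
With V_CC suppressed (replaced by a short), R_th = R1' ‖ R2 = (6.670 × 24.8)/(6.670 + 24.8) = 5.256 Ω.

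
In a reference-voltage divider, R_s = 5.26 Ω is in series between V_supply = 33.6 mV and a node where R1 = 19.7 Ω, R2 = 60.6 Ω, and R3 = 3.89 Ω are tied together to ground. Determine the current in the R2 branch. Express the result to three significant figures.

Equivalent of the parallel group: R_p = 3.083 Ω.
V_A by voltage divider: V_A = 33.6 × 3.083/(5.26 + 3.083) = 12.42 mV.
Branch current I = V_A/R2 = 12.42/60.6 = 0.2049 mA.

I ≈ 0.205 mA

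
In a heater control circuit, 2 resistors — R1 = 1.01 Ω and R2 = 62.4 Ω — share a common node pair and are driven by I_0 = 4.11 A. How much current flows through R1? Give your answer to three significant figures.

With just two branches, the current splits inversely with resistance.
So I = 4.11 × 62.4/63.41 = 4.045 A.

I ≈ 4.04 A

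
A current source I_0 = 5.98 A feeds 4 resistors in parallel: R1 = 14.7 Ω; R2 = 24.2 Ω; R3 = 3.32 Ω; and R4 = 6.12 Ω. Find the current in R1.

I ≈ 0.709 A

Total conductance ΣG = 1/14.7 + 1/24.2 + 1/3.32 + 1/6.12 = 0.5740 (units of 1/Ω).
Current divider: I(R1) = I_0 · G_k/ΣG = 5.98 × (0.06803/0.5740) = 5.98 × 0.1185 = 0.7088 A.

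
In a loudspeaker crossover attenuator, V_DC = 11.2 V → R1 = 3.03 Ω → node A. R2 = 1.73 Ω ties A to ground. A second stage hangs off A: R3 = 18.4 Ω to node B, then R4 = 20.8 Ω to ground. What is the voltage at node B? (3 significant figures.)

V_B ≈ 2.10 V

The second stage (R3 + R4 = 39.20 Ω) loads node A in parallel with R2.
Effective lower resistance at A: R2 ‖ 39.20 = 1.657 Ω.
First divider: V_A = V_DC · 1.657/(3.03 + 1.657) = 3.959 V.
Stage 2 is unloaded, so V_B = V_A · R4/(R3+R4) = 3.959 × 20.8/39.20 = 2.101 V.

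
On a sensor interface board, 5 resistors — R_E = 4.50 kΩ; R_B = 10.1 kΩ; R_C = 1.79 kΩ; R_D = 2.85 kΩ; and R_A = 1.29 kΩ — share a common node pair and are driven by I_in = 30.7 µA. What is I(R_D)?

ΣG = 1/4.50 + 1/10.1 + 1/1.79 + 1/2.85 + 1/1.29 = 2.006.
Current divider: I(R_D) = I_in · G_k/ΣG = 30.7 × (0.3509/2.006) = 30.7 × 0.1749 = 5.370 µA.

I ≈ 5.37 µA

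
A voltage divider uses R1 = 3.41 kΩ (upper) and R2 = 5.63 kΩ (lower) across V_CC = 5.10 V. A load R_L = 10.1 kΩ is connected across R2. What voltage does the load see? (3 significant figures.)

First combine the lower leg with the load: R2 ‖ R_L = 3.615 kΩ.
Voltage divider with the loaded lower leg: V_out = 5.10 × 3.615/(3.41 + 3.615) = 5.10 × 0.5146 = 2.624 V.

V_out ≈ 2.62 V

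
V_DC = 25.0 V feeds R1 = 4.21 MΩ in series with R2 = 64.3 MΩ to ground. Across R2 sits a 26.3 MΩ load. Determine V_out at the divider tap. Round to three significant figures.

First combine the lower leg with the load: R2 ‖ R_L = 18.67 MΩ.
Now apply the divider: V_out = 25.0 × 0.8160 = 20.40 V.

V_out ≈ 20.4 V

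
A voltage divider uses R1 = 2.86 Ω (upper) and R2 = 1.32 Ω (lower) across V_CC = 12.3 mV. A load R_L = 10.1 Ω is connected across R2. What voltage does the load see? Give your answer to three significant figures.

V_out ≈ 3.57 mV

First combine the lower leg with the load: R2 ‖ R_L = 1.167 Ω.
Then V_out = V_CC · R2'/(R1 + R2') = 12.3 × 1.167/4.027 = 3.565 mV.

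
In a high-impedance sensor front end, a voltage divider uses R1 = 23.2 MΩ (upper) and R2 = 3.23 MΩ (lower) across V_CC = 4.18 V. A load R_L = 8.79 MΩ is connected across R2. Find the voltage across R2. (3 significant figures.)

The load sits in parallel with R2, giving an effective lower resistance R2' = R2·R_L/(R2+R_L) = 2.362 MΩ.
Then V_out = V_CC · R2'/(R1 + R2') = 4.18 × 2.362/25.56 = 0.3862 V.
(Unloaded it would be 0.511 V; the load pulls it down.)

V_out ≈ 0.386 V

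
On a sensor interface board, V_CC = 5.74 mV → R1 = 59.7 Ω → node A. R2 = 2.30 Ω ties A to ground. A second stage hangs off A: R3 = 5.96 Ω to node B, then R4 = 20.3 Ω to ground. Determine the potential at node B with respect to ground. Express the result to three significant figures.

V_B ≈ 0.152 mV

Node A sees R2 in parallel with the series input of stage 2, R3 + R4 = 26.26 Ω.
Effective lower resistance at A: R2 ‖ 26.26 = 2.115 Ω.
V_A = 5.74 × 2.115/(59.7 + 2.115) = 0.1964 mV.
Stage 2 is unloaded, so V_B = V_A · R4/(R3+R4) = 0.1964 × 20.3/26.26 = 0.1518 mV.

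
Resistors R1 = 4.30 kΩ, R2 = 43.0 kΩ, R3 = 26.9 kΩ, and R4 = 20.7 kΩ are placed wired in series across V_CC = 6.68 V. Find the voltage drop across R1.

Series total: ΣR = 4.30 + 43.0 + 26.9 + 20.7 = 94.90 kΩ.
By the voltage-divider rule, V = 6.68 × 4.300/94.90 = 0.3027 V.

V ≈ 0.303 V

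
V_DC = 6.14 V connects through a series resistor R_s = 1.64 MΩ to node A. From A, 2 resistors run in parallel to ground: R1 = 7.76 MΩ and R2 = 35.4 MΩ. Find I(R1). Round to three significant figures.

I ≈ 0.629 µA

Equivalent of the parallel group: R_p = 6.365 MΩ.
V_A by voltage divider: V_A = 6.14 × 6.365/(1.64 + 6.365) = 4.882 V.
I(R1) = V_A / R1 = 4.882/7.76 = 0.6291 µA.
(Check via current divider: I_total = 0.7670 µA; share G_k/ΣG = 0.8202 → same result.)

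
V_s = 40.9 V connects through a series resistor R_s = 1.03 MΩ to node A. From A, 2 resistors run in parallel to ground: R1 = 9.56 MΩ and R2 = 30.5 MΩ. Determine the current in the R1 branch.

I ≈ 3.75 µA

Combine the parallel branches: R_p = (1/9.56 + 1/30.5)⁻¹ = 7.279 MΩ.
Node voltage V_A = V_s · R_p/(R_s + R_p) = 40.9 × 0.8760 = 35.83 V.
Branch current I = V_A/R1 = 35.83/9.56 = 3.748 µA.
(Check via current divider: I_total = 4.923 µA; share G_k/ΣG = 0.7614 → same result.)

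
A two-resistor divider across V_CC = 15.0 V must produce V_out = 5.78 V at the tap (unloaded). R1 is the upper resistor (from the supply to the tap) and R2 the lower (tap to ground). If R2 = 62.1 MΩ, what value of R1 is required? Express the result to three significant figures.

R1 ≈ 99.1 MΩ

Required fraction k = V_out/V_CC = 0.3853.
So R1 = R2 · (V_CC/V_out − 1) = 62.1 × (15.0/5.78 − 1) = 62.1 × 1.595 = 99.06 MΩ.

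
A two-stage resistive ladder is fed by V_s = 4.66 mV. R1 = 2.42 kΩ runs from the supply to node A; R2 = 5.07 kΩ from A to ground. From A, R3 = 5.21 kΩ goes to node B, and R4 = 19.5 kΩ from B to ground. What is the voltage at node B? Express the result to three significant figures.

Node A sees R2 in parallel with the series input of stage 2, R3 + R4 = 24.71 kΩ.
Effective lower resistance at A: R2 ‖ 24.71 = 4.207 kΩ.
So V_A = 4.66 × 0.6348 = 2.958 mV.
V_B = V_A × 0.7892 = 2.335 mV.

V_B ≈ 2.33 mV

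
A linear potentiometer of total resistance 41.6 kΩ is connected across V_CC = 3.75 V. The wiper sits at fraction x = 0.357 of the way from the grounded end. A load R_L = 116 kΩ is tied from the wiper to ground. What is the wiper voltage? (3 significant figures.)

V_out ≈ 1.24 V

Lower segment x·R_p = 14.85 kΩ; upper segment (1−x)·R_p = 26.75 kΩ.
(x·R_p) ‖ R_L = 13.17 kΩ.
Loaded-divider output: V_out = 3.75 × 0.3298 = 1.237 V.
(Unloaded: V_out = x·V_CC = 1.34 V.)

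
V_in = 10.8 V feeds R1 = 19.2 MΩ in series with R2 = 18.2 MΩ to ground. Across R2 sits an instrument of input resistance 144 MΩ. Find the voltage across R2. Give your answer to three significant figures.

V_out ≈ 4.94 V

First combine the lower leg with the load: R2 ‖ R_L = 16.16 MΩ.
Voltage divider with the loaded lower leg: V_out = 10.8 × 16.16/(19.2 + 16.16) = 10.8 × 0.4570 = 4.935 V.
(Unloaded it would be 5.26 V; the load pulls it down.)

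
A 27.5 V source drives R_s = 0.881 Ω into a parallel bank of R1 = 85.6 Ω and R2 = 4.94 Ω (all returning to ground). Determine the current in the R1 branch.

I ≈ 0.270 A

Parallel bank: R_p = 1/(1/85.6 + 1/4.94) = 4.670 Ω.
V_A = 27.5 × 4.670/5.551 = 23.14 V.
I(R1) = V_A / R1 = 23.14/85.6 = 0.2703 A.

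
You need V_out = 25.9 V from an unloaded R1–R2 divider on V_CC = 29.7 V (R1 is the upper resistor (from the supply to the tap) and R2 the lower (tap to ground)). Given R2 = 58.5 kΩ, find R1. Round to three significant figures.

R1 ≈ 8.58 kΩ

V_out/V_CC = R2/(R1+R2) = 0.8721.
R1 = R2·(1/k − 1) = 58.5 × 0.1467 = 8.583 kΩ.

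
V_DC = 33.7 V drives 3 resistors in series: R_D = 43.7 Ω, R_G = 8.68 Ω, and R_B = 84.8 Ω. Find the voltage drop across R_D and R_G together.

Series total: ΣR = 43.7 + 8.68 + 84.8 = 137.2 Ω.
R_{R_D..R_G} = 43.7 + 8.68 = 52.38 Ω.
Voltage divider: V = V_DC · (52.38 / 137.2) = 33.7 × 0.3818 = 12.87 V.

V ≈ 12.9 V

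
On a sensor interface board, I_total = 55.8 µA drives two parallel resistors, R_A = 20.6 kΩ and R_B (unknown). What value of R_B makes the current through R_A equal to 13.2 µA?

R_B ≈ 6.38 kΩ

The fraction through R_A equals R_B/(R_A+R_B).
13.2/55.8 = R_B/(R_A + R_B) → R_B = R_A · (0.2366)/(1 − 0.2366) = 20.6 × 0.3099 = 6.383 kΩ.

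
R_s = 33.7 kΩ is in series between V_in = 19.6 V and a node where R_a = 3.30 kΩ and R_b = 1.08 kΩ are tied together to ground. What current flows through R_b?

Combine the parallel branches: R_p = (1/3.30 + 1/1.08)⁻¹ = 0.8137 kΩ.
V_A = 19.6 × 0.8137/34.51 = 0.4621 V.
Branch current I = V_A/R_b = 0.4621/1.08 = 0.4279 mA.

I ≈ 0.428 mA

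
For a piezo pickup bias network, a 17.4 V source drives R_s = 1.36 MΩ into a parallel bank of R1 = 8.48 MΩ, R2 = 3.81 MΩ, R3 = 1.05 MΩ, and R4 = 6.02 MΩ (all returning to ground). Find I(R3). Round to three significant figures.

I ≈ 5.45 µA

Combine the parallel branches: R_p = (1/8.48 + 1/3.81 + 1/1.05 + 1/6.02)⁻¹ = 0.6672 MΩ.
V_A by voltage divider: V_A = 17.4 × 0.6672/(1.36 + 0.6672) = 5.727 V.
I(R3) = V_A / R3 = 5.727/1.05 = 5.454 µA.
(Equivalently: I_total = 8.583 µA, then current-divider fraction G_k/ΣG = 0.6354.)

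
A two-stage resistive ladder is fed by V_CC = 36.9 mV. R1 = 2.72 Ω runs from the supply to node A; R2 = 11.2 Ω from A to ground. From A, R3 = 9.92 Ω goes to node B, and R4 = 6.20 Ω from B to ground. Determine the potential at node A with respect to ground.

Looking into the second stage from A: R3 + R4 = 16.12 Ω appears in parallel with R2.
R2 ‖ (R3+R4) = 6.608 Ω.
First divider: V_A = V_CC · 6.608/(2.72 + 6.608) = 26.14 mV.

V_A ≈ 26.1 mV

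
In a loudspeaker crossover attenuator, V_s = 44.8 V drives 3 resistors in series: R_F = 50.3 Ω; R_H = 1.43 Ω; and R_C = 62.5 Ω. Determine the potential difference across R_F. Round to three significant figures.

Total series resistance ΣR = 50.3 + 1.43 + 62.5 = 114.2 Ω.
V = V_s · R/ΣR = 44.8 × 0.4403 = 19.73 V.

V ≈ 19.7 V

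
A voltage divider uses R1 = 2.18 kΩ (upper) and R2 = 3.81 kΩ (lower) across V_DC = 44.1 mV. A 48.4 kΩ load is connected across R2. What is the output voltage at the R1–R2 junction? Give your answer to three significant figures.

First combine the lower leg with the load: R2 ‖ R_L = 3.532 kΩ.
Then V_out = V_DC · R2'/(R1 + R2') = 44.1 × 3.532/5.712 = 27.27 mV.
(Unloaded it would be 28.1 mV; the load pulls it down.)

V_out ≈ 27.3 mV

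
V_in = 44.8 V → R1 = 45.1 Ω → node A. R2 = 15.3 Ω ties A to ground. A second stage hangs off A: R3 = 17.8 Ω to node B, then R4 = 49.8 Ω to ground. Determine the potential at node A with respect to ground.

V_A ≈ 9.71 V

The second stage (R3 + R4 = 67.60 Ω) loads node A in parallel with R2.
R2 ‖ (R3+R4) = 12.48 Ω.
V_A = 44.8 × 12.48/(45.1 + 12.48) = 9.708 V.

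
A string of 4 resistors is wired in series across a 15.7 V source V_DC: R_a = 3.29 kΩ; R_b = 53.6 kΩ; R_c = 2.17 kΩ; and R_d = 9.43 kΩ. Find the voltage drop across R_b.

V ≈ 12.3 V

Series total: ΣR = 3.29 + 53.6 + 2.17 + 9.43 = 68.49 kΩ.
V = V_DC · R/ΣR = 15.7 × 0.7826 = 12.29 V.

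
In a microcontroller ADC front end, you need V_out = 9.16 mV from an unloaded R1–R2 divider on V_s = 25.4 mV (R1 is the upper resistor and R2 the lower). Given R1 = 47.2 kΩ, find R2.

R2 ≈ 26.6 kΩ

The divider ratio is R2/(R1+R2) = 9.16/25.4 = 0.3606.
R2 = R1 · 0.3606/(1 − 0.3606) = 26.62 kΩ.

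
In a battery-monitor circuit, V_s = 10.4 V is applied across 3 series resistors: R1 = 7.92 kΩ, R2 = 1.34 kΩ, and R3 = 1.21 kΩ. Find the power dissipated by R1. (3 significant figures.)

Series current I = V_s/ΣR = 10.4/10.47 = 0.9933 mA.
V(R1) = I·R = 7.867 V; P = V·I = 7.867 × 0.9933 = 7.814 mW.

P ≈ 7.81 mW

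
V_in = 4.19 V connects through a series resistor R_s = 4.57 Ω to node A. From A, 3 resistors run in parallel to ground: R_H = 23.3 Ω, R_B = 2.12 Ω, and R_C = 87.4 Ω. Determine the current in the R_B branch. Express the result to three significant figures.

I ≈ 0.581 A

Equivalent of the parallel group: R_p = 1.901 Ω.
V_A by voltage divider: V_A = 4.19 × 1.901/(4.57 + 1.901) = 1.231 V.
Branch current I = V_A/R_B = 1.231/2.12 = 0.5806 A.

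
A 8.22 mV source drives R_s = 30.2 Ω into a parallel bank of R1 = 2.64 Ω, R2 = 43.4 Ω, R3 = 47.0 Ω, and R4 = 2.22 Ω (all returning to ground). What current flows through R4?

Parallel bank: R_p = 1/(1/2.64 + 1/43.4 + 1/47.0 + 1/2.22) = 1.145 Ω.
V_A by voltage divider: V_A = 8.22 × 1.145/(30.2 + 1.145) = 0.3002 mV.
Branch current I = V_A/R4 = 0.3002/2.22 = 0.1352 mA.

I ≈ 0.135 mA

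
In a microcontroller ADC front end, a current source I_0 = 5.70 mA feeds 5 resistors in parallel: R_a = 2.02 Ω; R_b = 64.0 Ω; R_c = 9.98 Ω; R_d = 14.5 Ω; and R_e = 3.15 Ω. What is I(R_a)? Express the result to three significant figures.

I ≈ 2.83 mA

Total conductance ΣG = 1/2.02 + 1/64.0 + 1/9.98 + 1/14.5 + 1/3.15 = 0.9973 (units of 1/Ω).
By the current-divider rule, I = I_0 · G_k/ΣG = 5.70 × 0.4964 = 2.829 mA.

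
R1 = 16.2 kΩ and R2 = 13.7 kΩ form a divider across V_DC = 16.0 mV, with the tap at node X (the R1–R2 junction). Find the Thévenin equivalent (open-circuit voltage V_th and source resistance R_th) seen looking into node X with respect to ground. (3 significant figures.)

V_th is the unloaded tap voltage: V_DC · R2/(R1+R2) = 16.0 × 0.4582 = 7.331 mV.
Looking into X with the source shorted: R_th = R1·R2/(R1+R2) = 16.20 × 13.7/29.90 = 7.423 kΩ.

V_th ≈ 7.33 mV, R_th ≈ 7.42 kΩ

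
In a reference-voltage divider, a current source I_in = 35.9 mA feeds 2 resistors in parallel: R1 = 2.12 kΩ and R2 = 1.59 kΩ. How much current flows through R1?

Two-branch current divider: I_k = I_in · R_other/(R_1 + R_2).
I(R1) = 35.9 × 1.59/(2.12 + 1.59) = 35.9 × 0.4286 = 15.39 mA.

I ≈ 15.4 mA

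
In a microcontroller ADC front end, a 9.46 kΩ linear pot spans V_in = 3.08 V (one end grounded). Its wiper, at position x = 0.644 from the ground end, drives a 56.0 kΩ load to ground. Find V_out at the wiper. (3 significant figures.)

V_out ≈ 1.91 V

Split the track: R_lower = x·R_p = 6.092 kΩ, R_upper = (1−x)·R_p = 3.368 kΩ.
Lower segment in parallel with the load: 6.092 ‖ 56.0 = 5.494 kΩ.
V_out = 3.08 × 5.494/(3.368 + 5.494) = 1.910 V.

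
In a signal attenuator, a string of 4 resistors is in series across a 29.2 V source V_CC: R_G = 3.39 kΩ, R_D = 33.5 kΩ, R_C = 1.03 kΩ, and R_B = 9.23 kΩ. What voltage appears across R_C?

Series total: ΣR = 3.39 + 33.5 + 1.03 + 9.23 = 47.15 kΩ.
Voltage divider: V = V_CC · (1.030 / 47.15) = 29.2 × 0.02185 = 0.6379 V.

V ≈ 0.638 V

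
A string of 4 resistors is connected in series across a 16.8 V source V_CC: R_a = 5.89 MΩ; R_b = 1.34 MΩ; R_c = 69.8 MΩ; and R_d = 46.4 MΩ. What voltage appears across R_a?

V ≈ 0.802 V

ΣR = 5.89 + 1.34 + 69.8 + 46.4 = 123.4 MΩ.
V = V_CC · R/ΣR = 16.8 × 0.04772 = 0.8017 V.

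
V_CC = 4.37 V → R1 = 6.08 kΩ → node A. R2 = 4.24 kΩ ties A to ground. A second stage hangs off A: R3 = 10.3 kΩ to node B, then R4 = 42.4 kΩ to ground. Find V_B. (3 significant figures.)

The second stage (R3 + R4 = 52.70 kΩ) loads node A in parallel with R2.
Effective lower resistance at A: R2 ‖ 52.70 = 3.924 kΩ.
V_A = 4.37 × 3.924/(6.08 + 3.924) = 1.714 V.
V_B = V_A × 0.8046 = 1.379 V.

V_B ≈ 1.38 V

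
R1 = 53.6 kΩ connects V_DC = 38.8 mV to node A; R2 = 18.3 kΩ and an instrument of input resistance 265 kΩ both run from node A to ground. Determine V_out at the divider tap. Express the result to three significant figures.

V_out ≈ 9.39 mV

First combine the lower leg with the load: R2 ‖ R_L = 17.12 kΩ.
Then V_out = V_DC · R2'/(R1 + R2') = 38.8 × 17.12/70.72 = 9.392 mV.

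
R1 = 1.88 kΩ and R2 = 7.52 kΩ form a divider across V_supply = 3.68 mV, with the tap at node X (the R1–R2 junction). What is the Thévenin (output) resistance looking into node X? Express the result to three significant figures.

R_th ≈ 1.50 kΩ

With V_supply suppressed (replaced by a short), R_th = R1 ‖ R2 = (1.880 × 7.52)/(1.880 + 7.52) = 1.504 kΩ.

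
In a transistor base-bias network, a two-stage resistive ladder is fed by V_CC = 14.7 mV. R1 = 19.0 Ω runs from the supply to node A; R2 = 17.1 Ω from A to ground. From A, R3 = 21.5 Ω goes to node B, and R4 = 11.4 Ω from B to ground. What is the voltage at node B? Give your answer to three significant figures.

Looking into the second stage from A: R3 + R4 = 32.90 Ω appears in parallel with R2.
Effective lower resistance at A: R2 ‖ 32.90 = 11.25 Ω.
V_A = 14.7 × 11.25/(19.0 + 11.25) = 5.467 mV.
Stage 2 is unloaded, so V_B = V_A · R4/(R3+R4) = 5.467 × 11.4/32.90 = 1.895 mV.

V_B ≈ 1.89 mV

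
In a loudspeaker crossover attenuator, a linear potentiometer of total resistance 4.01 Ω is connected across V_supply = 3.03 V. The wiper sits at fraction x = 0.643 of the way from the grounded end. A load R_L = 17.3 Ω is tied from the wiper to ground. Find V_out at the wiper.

The pot divides into 1.432 Ω above the wiper and 2.578 Ω below.
(x·R_p) ‖ R_L = 2.244 Ω.
Loaded-divider output: V_out = 3.03 × 0.6105 = 1.850 V.
(Unloaded: V_out = x·V_supply = 1.95 V.)

V_out ≈ 1.85 V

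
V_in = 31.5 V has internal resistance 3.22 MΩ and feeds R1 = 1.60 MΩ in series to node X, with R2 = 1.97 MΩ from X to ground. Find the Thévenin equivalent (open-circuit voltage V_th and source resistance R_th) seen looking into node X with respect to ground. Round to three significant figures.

V_th ≈ 9.14 V, R_th ≈ 1.40 MΩ

R1' = 3.22 + 1.60 = 4.820 MΩ (source resistance + R1).
V_th is the unloaded tap voltage: V_in · R2/(R1'+R2) = 31.5 × 0.2901 = 9.139 V.
With V_in suppressed (replaced by a short), R_th = R1' ‖ R2 = (4.820 × 1.97)/(4.820 + 1.97) = 1.398 MΩ.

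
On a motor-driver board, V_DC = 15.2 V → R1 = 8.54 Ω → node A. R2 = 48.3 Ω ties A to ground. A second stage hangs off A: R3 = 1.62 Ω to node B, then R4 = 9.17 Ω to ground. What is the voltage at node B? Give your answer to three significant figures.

V_B ≈ 6.56 V

Node A sees R2 in parallel with the series input of stage 2, R3 + R4 = 10.79 Ω.
R2 ‖ (R3+R4) = 8.820 Ω.
First divider: V_A = V_DC · 8.820/(8.54 + 8.820) = 7.722 V.
V_B = V_A × 0.8499 = 6.563 V.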